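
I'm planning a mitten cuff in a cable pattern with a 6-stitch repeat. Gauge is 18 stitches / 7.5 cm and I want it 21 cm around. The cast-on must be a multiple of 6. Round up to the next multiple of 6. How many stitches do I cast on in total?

54 stitches.

18 / 7.5 = 2.4 sts per cm.
21 × 2.4 = 50.40 sts.
Next multiple of 6: 54.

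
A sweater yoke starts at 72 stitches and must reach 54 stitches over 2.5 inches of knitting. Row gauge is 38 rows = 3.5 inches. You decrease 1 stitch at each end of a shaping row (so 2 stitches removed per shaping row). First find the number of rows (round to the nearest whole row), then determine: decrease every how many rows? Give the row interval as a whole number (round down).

Decrease every 3rd row.

Rows = 2.5 × 10.857 = 27.1 → 27 rows.
Stitches to remove: 18 → 9 shaping rows (at 2 st each).
27 / 9 = 3.00 → every 3 rows.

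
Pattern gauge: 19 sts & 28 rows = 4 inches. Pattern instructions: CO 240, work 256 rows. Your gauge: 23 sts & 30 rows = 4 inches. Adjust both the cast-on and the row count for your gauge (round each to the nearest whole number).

Stitches: 240 × 23/19 = 290.53 → 291.
Rows: 256 × 30/28 = 274.29 → 274.

Cast on 291 stitches; work 274 rows.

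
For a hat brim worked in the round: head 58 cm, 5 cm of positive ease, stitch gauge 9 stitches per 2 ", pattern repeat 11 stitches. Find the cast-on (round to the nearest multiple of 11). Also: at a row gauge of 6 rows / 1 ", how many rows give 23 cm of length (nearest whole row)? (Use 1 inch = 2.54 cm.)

Finished = 58 + 5 = 63 cm.
63 cm × 1/2.54 = 24.80 inches.
9/2 = 4.5 sts per in; 24.80 × 4.5 = 111.61 sts.
Nearest multiple of 11 → 110.
23 cm = 9.06 inches; × 6 = 54.33 → 54 rows.

Cast on 110 stitches; work 54 rows.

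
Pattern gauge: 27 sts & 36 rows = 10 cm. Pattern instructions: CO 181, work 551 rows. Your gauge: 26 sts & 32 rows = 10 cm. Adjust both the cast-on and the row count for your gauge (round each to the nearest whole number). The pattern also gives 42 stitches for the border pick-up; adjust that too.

Cast on 174 stitches; work 490 rows; border pick-up 40 stitches.

Stitches: 181 × 26/27 = 174.30 → 174.
Rows: 551 × 32/36 = 489.78 → 490.
border pick-up: 42 × 26/27 = 40.44 → 40.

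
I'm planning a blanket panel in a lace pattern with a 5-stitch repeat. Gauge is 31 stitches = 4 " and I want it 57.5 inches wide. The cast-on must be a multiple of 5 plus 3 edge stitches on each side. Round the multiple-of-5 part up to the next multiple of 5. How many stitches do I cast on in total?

446 stitches.

31 / 4 = 7.75 sts per inch.
57.5 × 7.75 = 445.62 sts.
Less 6 edge sts → 439.62 for the repeat.
Next multiple of 5: 440.
Add back 6 edge sts → 446.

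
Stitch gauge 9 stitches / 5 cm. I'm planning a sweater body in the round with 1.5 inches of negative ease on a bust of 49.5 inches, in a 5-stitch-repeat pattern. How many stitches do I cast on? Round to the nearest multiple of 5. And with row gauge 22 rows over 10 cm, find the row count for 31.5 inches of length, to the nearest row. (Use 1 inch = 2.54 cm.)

Cast on 220 stitches; work 176 rows.

Finished = 49.5 − 1.5 = 48 inches.
48 inches × 2.54 = 121.92 cm.
9/5 = 1.8 sts per cm; 121.92 × 1.8 = 219.46 sts.
Nearest multiple of 5 → 220.
31.5 inches = 80.01 cm; × 2.2 = 176.02 → 176 rows.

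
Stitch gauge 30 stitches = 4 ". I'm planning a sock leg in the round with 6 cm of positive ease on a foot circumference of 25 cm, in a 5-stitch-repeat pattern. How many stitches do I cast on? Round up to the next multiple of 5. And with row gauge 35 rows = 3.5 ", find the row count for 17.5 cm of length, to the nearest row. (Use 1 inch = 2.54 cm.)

Cast on 95 stitches; work 69 rows.

Finished = 25 + 6 = 31 cm.
31 cm × 1/2.54 = 12.20 inches.
30/4 = 7.5 sts per in; 12.20 × 7.5 = 91.54 sts.
Next multiple of 5 → 95.
17.5 cm = 6.89 inches; × 10 = 68.90 → 69 rows.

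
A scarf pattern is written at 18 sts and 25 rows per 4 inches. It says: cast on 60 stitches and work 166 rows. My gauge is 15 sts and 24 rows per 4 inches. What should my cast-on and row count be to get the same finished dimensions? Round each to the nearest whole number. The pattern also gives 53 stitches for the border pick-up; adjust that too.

Stitches: 60 × 15/18 = 50.00 → 50.
Rows: 166 × 24/25 = 159.36 → 159.
border pick-up: 53 × 15/18 = 44.17 → 44.

Cast on 50 stitches; work 159 rows; border pick-up 44 stitches.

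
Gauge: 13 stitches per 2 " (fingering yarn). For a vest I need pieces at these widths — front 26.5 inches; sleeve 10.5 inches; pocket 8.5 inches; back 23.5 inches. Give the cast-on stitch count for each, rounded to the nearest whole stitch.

Rate = 13/2 = 6.5 sts per in.
front: 26.5 × 6.5 = 172.25 → 172.
sleeve: 10.5 × 6.5 = 68.25 → 68.
pocket: 8.5 × 6.5 = 55.25 → 55.
back: 23.5 × 6.5 = 152.75 → 153.

front 172; sleeve 68; pocket 55; back 153.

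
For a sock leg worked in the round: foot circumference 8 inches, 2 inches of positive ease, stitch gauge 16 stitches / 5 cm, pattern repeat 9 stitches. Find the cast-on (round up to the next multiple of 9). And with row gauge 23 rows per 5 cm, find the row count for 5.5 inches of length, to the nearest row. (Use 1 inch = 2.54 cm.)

Cast on 90 stitches; work 64 rows.

Finished = 8 + 2 = 10 inches.
10 inches × 2.54 = 25.40 cm.
16/5 = 3.2 sts per cm; 25.40 × 3.2 = 81.28 sts.
Next multiple of 9 → 90.
5.5 inches = 13.97 cm; × 4.6 = 64.26 → 64 rows.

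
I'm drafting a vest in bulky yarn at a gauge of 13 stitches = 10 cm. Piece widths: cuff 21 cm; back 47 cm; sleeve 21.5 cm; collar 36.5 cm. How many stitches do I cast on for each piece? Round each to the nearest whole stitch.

cuff 27; back 61; sleeve 28; collar 47.

Rate = 13/10 = 1.3 sts per cm.
cuff: 21 × 1.3 = 27.30 → 27.
back: 47 × 1.3 = 61.10 → 61.
sleeve: 21.5 × 1.3 = 27.95 → 28.
collar: 36.5 × 1.3 = 47.45 → 47.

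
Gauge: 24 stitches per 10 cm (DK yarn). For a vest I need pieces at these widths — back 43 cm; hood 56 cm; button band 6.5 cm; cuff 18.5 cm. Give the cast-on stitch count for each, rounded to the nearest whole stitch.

back 103; hood 134; button band 16; cuff 44.

Rate = 24/10 = 2.4 sts per cm.
back: 43 × 2.4 = 103.20 → 103.
hood: 56 × 2.4 = 134.40 → 134.
button band: 6.5 × 2.4 = 15.60 → 16.
cuff: 18.5 × 2.4 = 44.40 → 44.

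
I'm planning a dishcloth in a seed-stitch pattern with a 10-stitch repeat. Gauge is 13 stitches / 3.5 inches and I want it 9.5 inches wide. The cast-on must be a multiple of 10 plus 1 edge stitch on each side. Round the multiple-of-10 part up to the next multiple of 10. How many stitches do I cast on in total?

13 / 3.5 = 3.714 sts per inch.
9.5 × 3.714 = 35.29 sts.
Less 2 edge sts → 33.29 for the repeat.
Next multiple of 10: 40.
Add back 2 edge sts → 42.

42 stitches.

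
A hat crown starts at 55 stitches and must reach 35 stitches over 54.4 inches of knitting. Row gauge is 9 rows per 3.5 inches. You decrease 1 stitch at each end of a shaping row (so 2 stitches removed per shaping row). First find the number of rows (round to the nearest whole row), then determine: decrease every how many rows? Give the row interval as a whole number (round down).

Decrease every 14th row.

Rows = 54.4 × 2.571 = 139.9 → 140 rows.
Stitches to remove: 20 → 10 shaping rows (at 2 st each).
140 / 10 = 14.00 → every 14 rows.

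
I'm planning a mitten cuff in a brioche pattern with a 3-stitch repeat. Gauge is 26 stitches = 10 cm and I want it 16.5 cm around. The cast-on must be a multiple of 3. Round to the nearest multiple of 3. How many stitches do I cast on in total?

26 / 10 = 2.6 sts per cm.
16.5 × 2.6 = 42.90 sts.
Nearest multiple of 3: 42.

CO 42 sts.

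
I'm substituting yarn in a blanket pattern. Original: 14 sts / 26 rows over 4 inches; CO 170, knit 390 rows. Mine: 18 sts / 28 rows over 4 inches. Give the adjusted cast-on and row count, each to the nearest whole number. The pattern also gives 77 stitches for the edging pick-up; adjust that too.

Cast on 219 stitches; work 420 rows; edging pick-up 99 stitches.

Stitches: 170 × 18/14 = 218.57 → 219.
Rows: 390 × 28/26 = 420.00 → 420.
edging pick-up: 77 × 18/14 = 99.00 → 99.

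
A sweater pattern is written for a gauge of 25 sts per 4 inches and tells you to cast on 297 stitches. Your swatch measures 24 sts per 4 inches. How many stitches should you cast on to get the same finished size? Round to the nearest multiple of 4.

CO 284 sts.

Scale factor = 24 / 25 = 0.960.
297 × 24 / 25 = 285.12 sts.
→ 284 sts.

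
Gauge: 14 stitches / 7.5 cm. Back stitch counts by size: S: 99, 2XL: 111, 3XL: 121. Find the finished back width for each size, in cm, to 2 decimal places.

14/7.5 = 1.867 sts per cm.
S: 99 / 1.867 = 53.036 → 53.04 cm.
2XL: 111 / 1.867 = 59.464 → 59.46 cm.
3XL: 121 / 1.867 = 64.821 → 64.82 cm.

S 53.04 cm; 2XL 59.46 cm; 3XL 64.82 cm.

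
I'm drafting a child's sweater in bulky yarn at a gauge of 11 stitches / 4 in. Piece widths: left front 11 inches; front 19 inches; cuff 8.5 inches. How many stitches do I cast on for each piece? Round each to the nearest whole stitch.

Rate = 11/4 = 2.75 sts per in.
left front: 11 × 2.75 = 30.25 → 30.
front: 19 × 2.75 = 52.25 → 52.
cuff: 8.5 × 2.75 = 23.38 → 23.

left front 30; front 52; cuff 23.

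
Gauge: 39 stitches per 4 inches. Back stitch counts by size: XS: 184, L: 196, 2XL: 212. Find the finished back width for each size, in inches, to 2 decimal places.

39/4 = 9.75 sts per in.
XS: 184 / 9.75 = 18.872 → 18.87 in.
L: 196 / 9.75 = 20.103 → 20.10 in.
2XL: 212 / 9.75 = 21.744 → 21.74 in.

XS 18.87 inches; L 20.10 inches; 2XL 21.74 inches.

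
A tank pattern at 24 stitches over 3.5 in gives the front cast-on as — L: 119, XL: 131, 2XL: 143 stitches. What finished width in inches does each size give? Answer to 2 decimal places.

L 17.35 inches; XL 19.10 inches; 2XL 20.85 inches.

24/3.5 = 6.857 sts per in.
L: 119 / 6.857 = 17.354 → 17.35 in.
XL: 131 / 6.857 = 19.104 → 19.10 in.
2XL: 143 / 6.857 = 20.854 → 20.85 in.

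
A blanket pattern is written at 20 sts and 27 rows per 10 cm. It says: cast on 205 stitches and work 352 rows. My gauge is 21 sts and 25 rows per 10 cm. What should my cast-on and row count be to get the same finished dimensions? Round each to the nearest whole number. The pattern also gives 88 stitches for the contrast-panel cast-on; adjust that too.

Stitches: 205 × 21/20 = 215.25 → 215.
Rows: 352 × 25/27 = 325.93 → 326.
contrast-panel cast-on: 88 × 21/20 = 92.40 → 92.

Cast on 215 stitches; work 326 rows; contrast-panel cast-on 92 stitches.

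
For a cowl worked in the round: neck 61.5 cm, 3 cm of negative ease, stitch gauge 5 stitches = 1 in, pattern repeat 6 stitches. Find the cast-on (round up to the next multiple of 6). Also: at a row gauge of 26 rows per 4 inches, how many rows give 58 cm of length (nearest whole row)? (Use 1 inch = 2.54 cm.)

Finished = 61.5 − 3 = 58.5 cm.
58.5 cm × 1/2.54 = 23.03 inches.
5/1 = 5 sts per in; 23.03 × 5 = 115.16 sts.
Next multiple of 6 → 120.
58 cm = 22.83 inches; × 6.5 = 148.43 → 148 rows.

Cast on 120 stitches; work 148 rows.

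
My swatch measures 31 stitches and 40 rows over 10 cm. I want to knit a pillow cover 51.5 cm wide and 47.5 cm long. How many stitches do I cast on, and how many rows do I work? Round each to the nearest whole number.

Cast on 160 stitches and work 190 rows.

Stitch gauge = 31/10 = 3.1 sts/cm; 51.5 × 3.1 = 159.65 → 160 sts.
Row gauge = 40/10 = 4 rows/cm; 47.5 × 4 = 190.00 → 190 rows.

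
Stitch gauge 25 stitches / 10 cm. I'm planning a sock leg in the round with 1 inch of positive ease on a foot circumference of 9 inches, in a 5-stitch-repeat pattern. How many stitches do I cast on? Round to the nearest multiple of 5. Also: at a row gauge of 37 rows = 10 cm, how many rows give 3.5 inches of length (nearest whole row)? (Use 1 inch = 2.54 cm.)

Finished = 9 + 1 = 10 inches.
10 inches × 2.54 = 25.40 cm.
25/10 = 2.5 sts per cm; 25.40 × 2.5 = 63.50 sts.
Nearest multiple of 5 → 65.
3.5 inches = 8.89 cm; × 3.7 = 32.89 → 33 rows.

Cast on 65 stitches; work 33 rows.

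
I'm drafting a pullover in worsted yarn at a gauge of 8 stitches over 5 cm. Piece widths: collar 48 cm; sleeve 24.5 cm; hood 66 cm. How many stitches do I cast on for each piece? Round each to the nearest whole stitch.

collar 77; sleeve 39; hood 106.

Rate = 8/5 = 1.6 sts per cm.
collar: 48 × 1.6 = 76.80 → 77.
sleeve: 24.5 × 1.6 = 39.20 → 39.
hood: 66 × 1.6 = 105.60 → 106.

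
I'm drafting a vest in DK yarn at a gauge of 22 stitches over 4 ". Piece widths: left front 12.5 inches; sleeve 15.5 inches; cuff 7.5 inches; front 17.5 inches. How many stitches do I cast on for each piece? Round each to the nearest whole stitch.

Rate = 22/4 = 5.5 sts per in.
left front: 12.5 × 5.5 = 68.75 → 69.
sleeve: 15.5 × 5.5 = 85.25 → 85.
cuff: 7.5 × 5.5 = 41.25 → 41.
front: 17.5 × 5.5 = 96.25 → 96.

left front 69; sleeve 85; cuff 41; front 96.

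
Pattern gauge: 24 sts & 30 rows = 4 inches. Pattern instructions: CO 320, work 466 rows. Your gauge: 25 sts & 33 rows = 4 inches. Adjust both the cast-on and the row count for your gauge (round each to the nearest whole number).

Stitches: 320 × 25/24 = 333.33 → 333.
Rows: 466 × 33/30 = 512.60 → 513.

Cast on 333 stitches; work 513 rows.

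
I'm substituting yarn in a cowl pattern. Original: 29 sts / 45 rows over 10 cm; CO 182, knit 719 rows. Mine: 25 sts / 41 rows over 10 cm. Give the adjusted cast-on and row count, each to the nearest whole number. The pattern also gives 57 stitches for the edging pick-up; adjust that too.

Cast on 157 stitches; work 655 rows; edging pick-up 49 stitches.

Stitches: 182 × 25/29 = 156.90 → 157.
Rows: 719 × 41/45 = 655.09 → 655.
edging pick-up: 57 × 25/29 = 49.14 → 49.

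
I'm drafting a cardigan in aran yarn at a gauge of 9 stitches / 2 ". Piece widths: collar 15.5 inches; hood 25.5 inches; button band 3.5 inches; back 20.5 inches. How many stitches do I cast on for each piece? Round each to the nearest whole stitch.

collar 70; hood 115; button band 16; back 92.

Rate = 9/2 = 4.5 sts per in.
collar: 15.5 × 4.5 = 69.75 → 70.
hood: 25.5 × 4.5 = 114.75 → 115.
button band: 3.5 × 4.5 = 15.75 → 16.
back: 20.5 × 4.5 = 92.25 → 92.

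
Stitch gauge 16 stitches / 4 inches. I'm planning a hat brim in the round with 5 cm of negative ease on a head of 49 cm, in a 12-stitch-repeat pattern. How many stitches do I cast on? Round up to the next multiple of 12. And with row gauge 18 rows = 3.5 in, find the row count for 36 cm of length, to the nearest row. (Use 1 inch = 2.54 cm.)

Finished = 49 − 5 = 44 cm.
44 cm × 1/2.54 = 17.32 inches.
16/4 = 4 sts per in; 17.32 × 4 = 69.29 sts.
Next multiple of 12 → 72.
36 cm = 14.17 inches; × 5.143 = 72.89 → 73 rows.

Cast on 72 stitches; work 73 rows.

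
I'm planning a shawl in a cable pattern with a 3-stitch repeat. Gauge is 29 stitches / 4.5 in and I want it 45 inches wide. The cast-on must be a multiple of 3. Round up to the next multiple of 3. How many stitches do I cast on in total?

CO 291 sts.

29 / 4.5 = 6.444 sts per inch.
45 × 6.444 = 290.00 sts.
Next multiple of 3: 291.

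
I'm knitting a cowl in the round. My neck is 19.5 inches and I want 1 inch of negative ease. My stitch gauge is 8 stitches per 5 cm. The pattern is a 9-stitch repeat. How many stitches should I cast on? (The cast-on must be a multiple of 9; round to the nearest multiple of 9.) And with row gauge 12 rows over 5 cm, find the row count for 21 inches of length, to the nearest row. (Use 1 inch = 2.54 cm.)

Finished = 19.5 − 1 = 18.5 inches.
18.5 inches × 2.54 = 46.99 cm.
8/5 = 1.6 sts per cm; 46.99 × 1.6 = 75.18 sts.
Nearest multiple of 9 → 72.
21 inches = 53.34 cm; × 2.4 = 128.02 → 128 rows.

Cast on 72 stitches; work 128 rows.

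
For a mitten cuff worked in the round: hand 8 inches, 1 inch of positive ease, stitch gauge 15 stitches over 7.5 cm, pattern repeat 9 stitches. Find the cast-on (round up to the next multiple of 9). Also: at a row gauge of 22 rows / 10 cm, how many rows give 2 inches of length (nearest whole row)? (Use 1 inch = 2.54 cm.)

Finished = 8 + 1 = 9 inches.
9 inches × 2.54 = 22.86 cm.
15/7.5 = 2 sts per cm; 22.86 × 2 = 45.72 sts.
Next multiple of 9 → 54.
2 inches = 5.08 cm; × 2.2 = 11.18 → 11 rows.

Cast on 54 stitches; work 11 rows.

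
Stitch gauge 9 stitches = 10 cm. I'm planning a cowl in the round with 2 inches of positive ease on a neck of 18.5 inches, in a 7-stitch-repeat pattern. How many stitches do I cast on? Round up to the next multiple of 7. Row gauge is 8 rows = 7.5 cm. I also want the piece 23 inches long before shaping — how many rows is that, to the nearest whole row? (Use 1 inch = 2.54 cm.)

Cast on 49 stitches; work 62 rows.

Finished = 18.5 + 2 = 20.5 inches.
20.5 inches × 2.54 = 52.07 cm.
9/10 = 0.9 sts per cm; 52.07 × 0.9 = 46.86 sts.
Next multiple of 7 → 49.
23 inches = 58.42 cm; × 1.067 = 62.31 → 62 rows.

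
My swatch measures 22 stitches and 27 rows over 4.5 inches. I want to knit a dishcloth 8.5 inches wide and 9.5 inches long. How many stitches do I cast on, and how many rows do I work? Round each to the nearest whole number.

Stitch gauge = 22/4.5 = 4.889 sts/in; 8.5 × 4.889 = 41.56 → 42 sts.
Row gauge = 27/4.5 = 6 rows/in; 9.5 × 6 = 57.00 → 57 rows.

Cast on 42 stitches and work 57 rows.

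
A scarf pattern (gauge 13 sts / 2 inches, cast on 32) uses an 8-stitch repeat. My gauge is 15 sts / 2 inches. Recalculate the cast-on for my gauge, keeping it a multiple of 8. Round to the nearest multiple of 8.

Cast on 40 stitches.

32 × 15 / 13 = 36.92.
Nearest multiple of 8: 40.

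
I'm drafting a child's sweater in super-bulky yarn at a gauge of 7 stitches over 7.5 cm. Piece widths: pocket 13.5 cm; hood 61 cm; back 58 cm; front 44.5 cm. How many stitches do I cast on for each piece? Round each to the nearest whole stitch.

Rate = 7/7.5 = 0.933 sts per cm.
pocket: 13.5 × 0.933 = 12.60 → 13.
hood: 61 × 0.933 = 56.93 → 57.
back: 58 × 0.933 = 54.13 → 54.
front: 44.5 × 0.933 = 41.53 → 42.

pocket 13; hood 57; back 54; front 42.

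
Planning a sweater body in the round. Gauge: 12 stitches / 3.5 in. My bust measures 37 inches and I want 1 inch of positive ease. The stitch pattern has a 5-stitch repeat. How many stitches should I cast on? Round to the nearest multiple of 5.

Finished = 37 + 1 = 38 inches.
12 / 3.5 = 3.429 sts/in.
38 × 3.429 = 130.29 sts.
Nearest multiple of 5: 130.

CO 130 sts.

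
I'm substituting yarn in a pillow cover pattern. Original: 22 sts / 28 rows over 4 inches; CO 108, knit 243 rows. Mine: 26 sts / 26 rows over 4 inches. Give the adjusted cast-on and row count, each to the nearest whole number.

Cast on 128 stitches; work 226 rows.

Stitches: 108 × 26/22 = 127.64 → 128.
Rows: 243 × 26/28 = 225.64 → 226.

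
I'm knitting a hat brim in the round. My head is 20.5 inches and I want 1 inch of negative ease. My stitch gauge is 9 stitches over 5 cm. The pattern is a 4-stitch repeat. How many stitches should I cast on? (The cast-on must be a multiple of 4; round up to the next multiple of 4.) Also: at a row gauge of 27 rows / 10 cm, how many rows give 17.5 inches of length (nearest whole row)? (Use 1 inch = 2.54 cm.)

Finished = 20.5 − 1 = 19.5 inches.
19.5 inches × 2.54 = 49.53 cm.
9/5 = 1.8 sts per cm; 49.53 × 1.8 = 89.15 sts.
Next multiple of 4 → 92.
17.5 inches = 44.45 cm; × 2.7 = 120.02 → 120 rows.

Cast on 92 stitches; work 120 rows.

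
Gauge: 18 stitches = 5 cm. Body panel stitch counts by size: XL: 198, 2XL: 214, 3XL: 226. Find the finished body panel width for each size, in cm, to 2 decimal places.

18/5 = 3.6 sts per cm.
XL: 198 / 3.6 = 55.000 → 55.00 cm.
2XL: 214 / 3.6 = 59.444 → 59.44 cm.
3XL: 226 / 3.6 = 62.778 → 62.78 cm.

XL 55.00 cm; 2XL 59.44 cm; 3XL 62.78 cm.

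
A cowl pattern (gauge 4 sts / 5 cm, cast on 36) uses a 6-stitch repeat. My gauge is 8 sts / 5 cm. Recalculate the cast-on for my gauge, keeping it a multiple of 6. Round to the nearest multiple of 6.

Cast on 72 stitches.

36 × 8 / 4 = 72.00.
Nearest multiple of 6: 72.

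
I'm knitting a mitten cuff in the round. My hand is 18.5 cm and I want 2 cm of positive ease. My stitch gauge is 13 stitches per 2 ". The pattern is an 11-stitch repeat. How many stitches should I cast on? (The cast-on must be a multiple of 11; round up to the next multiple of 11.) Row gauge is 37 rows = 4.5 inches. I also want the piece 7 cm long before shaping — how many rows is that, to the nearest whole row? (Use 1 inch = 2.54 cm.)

Finished = 18.5 + 2 = 20.5 cm.
20.5 cm × 1/2.54 = 8.07 inches.
13/2 = 6.5 sts per in; 8.07 × 6.5 = 52.46 sts.
Next multiple of 11 → 55.
7 cm = 2.76 inches; × 8.222 = 22.66 → 23 rows.

Cast on 55 stitches; work 23 rows.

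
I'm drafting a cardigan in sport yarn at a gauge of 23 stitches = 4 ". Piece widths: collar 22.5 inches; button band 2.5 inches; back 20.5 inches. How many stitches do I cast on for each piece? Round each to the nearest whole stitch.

collar 129; button band 14; back 118.

Rate = 23/4 = 5.75 sts per in.
collar: 22.5 × 5.75 = 129.38 → 129.
button band: 2.5 × 5.75 = 14.38 → 14.
back: 20.5 × 5.75 = 117.88 → 118.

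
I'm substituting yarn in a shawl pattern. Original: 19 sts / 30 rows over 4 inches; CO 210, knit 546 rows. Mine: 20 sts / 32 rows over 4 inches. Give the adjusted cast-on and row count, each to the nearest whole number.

Stitches: 210 × 20/19 = 221.05 → 221.
Rows: 546 × 32/30 = 582.40 → 582.

Cast on 221 stitches; work 582 rows.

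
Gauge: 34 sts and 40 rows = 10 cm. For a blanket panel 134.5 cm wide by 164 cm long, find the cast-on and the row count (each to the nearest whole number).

Stitch gauge = 34/10 = 3.4 sts/cm; 134.5 × 3.4 = 457.30 → 457 sts.
Row gauge = 40/10 = 4 rows/cm; 164 × 4 = 656.00 → 656 rows.

Cast on 457 stitches and work 656 rows.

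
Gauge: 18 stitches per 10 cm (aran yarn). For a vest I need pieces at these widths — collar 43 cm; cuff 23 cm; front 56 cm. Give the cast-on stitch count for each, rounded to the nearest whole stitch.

collar 77; cuff 41; front 101.

Rate = 18/10 = 1.8 sts per cm.
collar: 43 × 1.8 = 77.40 → 77.
cuff: 23 × 1.8 = 41.40 → 41.
front: 56 × 1.8 = 100.80 → 101.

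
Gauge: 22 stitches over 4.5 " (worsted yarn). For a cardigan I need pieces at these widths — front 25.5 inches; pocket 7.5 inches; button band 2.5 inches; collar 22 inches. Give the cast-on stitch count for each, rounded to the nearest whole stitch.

Rate = 22/4.5 = 4.889 sts per in.
front: 25.5 × 4.889 = 124.67 → 125.
pocket: 7.5 × 4.889 = 36.67 → 37.
button band: 2.5 × 4.889 = 12.22 → 12.
collar: 22 × 4.889 = 107.56 → 108.

front 125; pocket 37; button band 12; collar 108.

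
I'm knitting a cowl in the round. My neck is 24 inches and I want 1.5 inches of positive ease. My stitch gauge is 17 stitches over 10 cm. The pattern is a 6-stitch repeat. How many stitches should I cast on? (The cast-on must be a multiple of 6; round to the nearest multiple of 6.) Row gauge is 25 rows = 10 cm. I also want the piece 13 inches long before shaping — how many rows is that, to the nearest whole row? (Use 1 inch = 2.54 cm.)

Finished = 24 + 1.5 = 25.5 inches.
25.5 inches × 2.54 = 64.77 cm.
17/10 = 1.7 sts per cm; 64.77 × 1.7 = 110.11 sts.
Nearest multiple of 6 → 108.
13 inches = 33.02 cm; × 2.5 = 82.55 → 83 rows.

Cast on 108 stitches; work 83 rows.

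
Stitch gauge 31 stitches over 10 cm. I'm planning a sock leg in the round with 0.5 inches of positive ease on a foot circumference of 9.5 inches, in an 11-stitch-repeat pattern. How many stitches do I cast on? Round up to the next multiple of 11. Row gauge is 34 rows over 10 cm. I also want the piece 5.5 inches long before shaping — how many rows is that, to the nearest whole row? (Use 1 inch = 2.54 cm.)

Cast on 88 stitches; work 47 rows.

Finished = 9.5 + 0.5 = 10 inches.
10 inches × 2.54 = 25.40 cm.
31/10 = 3.1 sts per cm; 25.40 × 3.1 = 78.74 sts.
Next multiple of 11 → 88.
5.5 inches = 13.97 cm; × 3.4 = 47.50 → 47 rows.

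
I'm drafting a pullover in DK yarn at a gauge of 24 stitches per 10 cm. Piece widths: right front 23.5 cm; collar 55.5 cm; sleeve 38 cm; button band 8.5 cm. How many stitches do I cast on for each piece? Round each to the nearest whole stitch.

Rate = 24/10 = 2.4 sts per cm.
right front: 23.5 × 2.4 = 56.40 → 56.
collar: 55.5 × 2.4 = 133.20 → 133.
sleeve: 38 × 2.4 = 91.20 → 91.
button band: 8.5 × 2.4 = 20.40 → 20.

right front 56; collar 133; sleeve 91; button band 20.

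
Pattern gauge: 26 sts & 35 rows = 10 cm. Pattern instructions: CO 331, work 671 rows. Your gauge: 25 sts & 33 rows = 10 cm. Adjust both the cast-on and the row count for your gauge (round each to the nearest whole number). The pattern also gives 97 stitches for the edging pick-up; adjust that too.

Cast on 318 stitches; work 633 rows; edging pick-up 93 stitches.

Stitches: 331 × 25/26 = 318.27 → 318.
Rows: 671 × 33/35 = 632.66 → 633.
edging pick-up: 97 × 25/26 = 93.27 → 93.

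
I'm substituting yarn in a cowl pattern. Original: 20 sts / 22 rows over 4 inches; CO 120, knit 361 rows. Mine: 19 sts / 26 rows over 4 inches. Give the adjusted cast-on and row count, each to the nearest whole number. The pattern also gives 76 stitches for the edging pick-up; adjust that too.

Cast on 114 stitches; work 427 rows; edging pick-up 72 stitches.

Stitches: 120 × 19/20 = 114.00 → 114.
Rows: 361 × 26/22 = 426.64 → 427.
edging pick-up: 76 × 19/20 = 72.20 → 72.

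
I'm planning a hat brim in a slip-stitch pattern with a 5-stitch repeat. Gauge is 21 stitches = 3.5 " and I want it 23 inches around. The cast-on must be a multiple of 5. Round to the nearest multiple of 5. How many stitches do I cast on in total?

21 / 3.5 = 6 sts per inch.
23 × 6 = 138.00 sts.
Nearest multiple of 5: 140.

Cast on 140 stitches.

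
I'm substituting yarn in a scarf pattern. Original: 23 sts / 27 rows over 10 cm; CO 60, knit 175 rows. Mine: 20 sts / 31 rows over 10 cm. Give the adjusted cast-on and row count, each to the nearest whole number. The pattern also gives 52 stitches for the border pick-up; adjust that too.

Stitches: 60 × 20/23 = 52.17 → 52.
Rows: 175 × 31/27 = 200.93 → 201.
border pick-up: 52 × 20/23 = 45.22 → 45.

Cast on 52 stitches; work 201 rows; border pick-up 45 stitches.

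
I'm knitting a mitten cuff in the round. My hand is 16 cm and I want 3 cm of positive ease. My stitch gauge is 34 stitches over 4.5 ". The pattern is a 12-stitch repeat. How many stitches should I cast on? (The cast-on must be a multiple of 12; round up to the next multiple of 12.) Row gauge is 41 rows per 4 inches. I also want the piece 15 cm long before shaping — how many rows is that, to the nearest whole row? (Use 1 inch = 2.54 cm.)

Finished = 16 + 3 = 19 cm.
19 cm × 1/2.54 = 7.48 inches.
34/4.5 = 7.556 sts per in; 7.48 × 7.556 = 56.52 sts.
Next multiple of 12 → 60.
15 cm = 5.91 inches; × 10.25 = 60.53 → 61 rows.

Cast on 60 stitches; work 61 rows.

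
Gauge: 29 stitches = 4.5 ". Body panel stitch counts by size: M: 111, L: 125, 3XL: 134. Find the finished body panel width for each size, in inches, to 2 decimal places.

29/4.5 = 6.444 sts per in.
M: 111 / 6.444 = 17.224 → 17.22 in.
L: 125 / 6.444 = 19.397 → 19.40 in.
3XL: 134 / 6.444 = 20.793 → 20.79 in.

M 17.22 inches; L 19.40 inches; 3XL 20.79 inches.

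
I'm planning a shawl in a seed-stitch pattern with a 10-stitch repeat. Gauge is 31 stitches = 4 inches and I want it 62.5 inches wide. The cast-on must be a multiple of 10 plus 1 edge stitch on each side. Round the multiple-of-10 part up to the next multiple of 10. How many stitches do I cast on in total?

CO 492 sts.

31 / 4 = 7.75 sts per inch.
62.5 × 7.75 = 484.38 sts.
Less 2 edge sts → 482.38 for the repeat.
Next multiple of 10: 490.
Add back 2 edge sts → 492.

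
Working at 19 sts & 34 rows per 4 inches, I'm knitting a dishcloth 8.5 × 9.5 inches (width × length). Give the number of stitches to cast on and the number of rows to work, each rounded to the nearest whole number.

Stitch gauge = 19/4 = 4.75 sts/in; 8.5 × 4.75 = 40.38 → 40 sts.
Row gauge = 34/4 = 8.5 rows/in; 9.5 × 8.5 = 80.75 → 81 rows.

Cast on 40 stitches and work 81 rows.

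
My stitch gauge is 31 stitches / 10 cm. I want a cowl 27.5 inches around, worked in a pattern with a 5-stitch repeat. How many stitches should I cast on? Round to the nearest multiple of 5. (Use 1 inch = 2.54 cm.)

Cast on 215 stitches.

27.5 in = 27.5 × 2.54 = 69.85 cm.
31 / 10 = 3.1 sts/cm.
69.85 × 3.1 = 216.53 sts.
→ 215.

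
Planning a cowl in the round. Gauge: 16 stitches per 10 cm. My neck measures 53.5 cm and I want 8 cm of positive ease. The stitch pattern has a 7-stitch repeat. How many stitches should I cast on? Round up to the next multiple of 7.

Finished = 53.5 + 8 = 61.5 cm.
16 / 10 = 1.6 sts/cm.
61.5 × 1.6 = 98.40 sts.
Next multiple of 7: 105.

CO 105 sts.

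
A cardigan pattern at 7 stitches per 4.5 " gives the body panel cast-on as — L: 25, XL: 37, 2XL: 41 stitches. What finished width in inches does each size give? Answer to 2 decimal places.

L 16.07 inches; XL 23.79 inches; 2XL 26.36 inches.

7/4.5 = 1.556 sts per in.
L: 25 / 1.556 = 16.071 → 16.07 in.
XL: 37 / 1.556 = 23.786 → 23.79 in.
2XL: 41 / 1.556 = 26.357 → 26.36 in.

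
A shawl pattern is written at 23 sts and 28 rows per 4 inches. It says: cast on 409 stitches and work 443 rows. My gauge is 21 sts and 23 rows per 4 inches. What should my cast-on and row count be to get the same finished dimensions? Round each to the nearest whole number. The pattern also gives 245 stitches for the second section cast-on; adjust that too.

Stitches: 409 × 21/23 = 373.43 → 373.
Rows: 443 × 23/28 = 363.89 → 364.
second section cast-on: 245 × 21/23 = 223.70 → 224.

Cast on 373 stitches; work 364 rows; second section cast-on 224 stitches.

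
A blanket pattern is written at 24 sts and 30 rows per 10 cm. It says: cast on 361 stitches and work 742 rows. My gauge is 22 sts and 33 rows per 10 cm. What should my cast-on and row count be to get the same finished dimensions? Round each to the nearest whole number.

Cast on 331 stitches; work 816 rows.

Stitches: 361 × 22/24 = 330.92 → 331.
Rows: 742 × 33/30 = 816.20 → 816.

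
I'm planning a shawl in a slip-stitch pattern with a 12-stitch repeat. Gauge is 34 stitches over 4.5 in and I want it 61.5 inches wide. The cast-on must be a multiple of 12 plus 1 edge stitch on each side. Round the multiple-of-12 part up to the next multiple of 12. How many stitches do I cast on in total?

34 / 4.5 = 7.556 sts per inch.
61.5 × 7.556 = 464.67 sts.
Less 2 edge sts → 462.67 for the repeat.
Next multiple of 12: 468.
Add back 2 edge sts → 470.

470 stitches.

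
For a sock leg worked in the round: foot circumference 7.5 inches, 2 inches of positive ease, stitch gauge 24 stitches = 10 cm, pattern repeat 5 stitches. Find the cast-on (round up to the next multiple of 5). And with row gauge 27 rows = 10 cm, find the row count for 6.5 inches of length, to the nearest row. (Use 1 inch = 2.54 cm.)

Cast on 60 stitches; work 45 rows.

Finished = 7.5 + 2 = 9.5 inches.
9.5 inches × 2.54 = 24.13 cm.
24/10 = 2.4 sts per cm; 24.13 × 2.4 = 57.91 sts.
Next multiple of 5 → 60.
6.5 inches = 16.51 cm; × 2.7 = 44.58 → 45 rows.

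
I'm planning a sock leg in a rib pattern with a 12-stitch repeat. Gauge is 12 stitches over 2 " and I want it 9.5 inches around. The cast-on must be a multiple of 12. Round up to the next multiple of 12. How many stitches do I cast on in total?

12 / 2 = 6 sts per inch.
9.5 × 6 = 57.00 sts.
Next multiple of 12: 60.

60 stitches.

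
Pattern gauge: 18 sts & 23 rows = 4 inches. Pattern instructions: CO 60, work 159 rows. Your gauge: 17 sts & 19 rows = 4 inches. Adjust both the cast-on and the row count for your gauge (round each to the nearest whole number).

Stitches: 60 × 17/18 = 56.67 → 57.
Rows: 159 × 19/23 = 131.35 → 131.

Cast on 57 stitches; work 131 rows.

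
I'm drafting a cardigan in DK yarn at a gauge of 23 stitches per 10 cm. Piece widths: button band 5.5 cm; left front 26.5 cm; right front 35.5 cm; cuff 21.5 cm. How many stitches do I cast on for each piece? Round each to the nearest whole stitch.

Rate = 23/10 = 2.3 sts per cm.
button band: 5.5 × 2.3 = 12.65 → 13.
left front: 26.5 × 2.3 = 60.95 → 61.
right front: 35.5 × 2.3 = 81.65 → 82.
cuff: 21.5 × 2.3 = 49.45 → 49.

button band 13; left front 61; right front 82; cuff 49.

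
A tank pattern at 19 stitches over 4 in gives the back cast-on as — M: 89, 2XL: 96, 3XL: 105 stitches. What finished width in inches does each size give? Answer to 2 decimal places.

19/4 = 4.75 sts per in.
M: 89 / 4.75 = 18.737 → 18.74 in.
2XL: 96 / 4.75 = 20.211 → 20.21 in.
3XL: 105 / 4.75 = 22.105 → 22.11 in.

M 18.74 inches; 2XL 20.21 inches; 3XL 22.11 inches.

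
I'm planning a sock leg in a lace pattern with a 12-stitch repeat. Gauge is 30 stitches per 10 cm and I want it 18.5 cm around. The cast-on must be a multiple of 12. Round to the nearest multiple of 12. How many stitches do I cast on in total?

30 / 10 = 3 sts per cm.
18.5 × 3 = 55.50 sts.
Nearest multiple of 12: 60.

60 stitches.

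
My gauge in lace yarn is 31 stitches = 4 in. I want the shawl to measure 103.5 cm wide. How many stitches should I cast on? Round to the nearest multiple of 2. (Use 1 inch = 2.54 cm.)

103.5 cm = 40.75 in.
31 stitches / 4 in = 7.75 stitches per inch.
40.75 × 7.75 = 315.80 stitches.
Round to nearest multiple of 2 → 316.

CO 316 sts.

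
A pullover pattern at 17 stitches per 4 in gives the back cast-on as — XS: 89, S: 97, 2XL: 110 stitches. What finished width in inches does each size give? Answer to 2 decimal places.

17/4 = 4.25 sts per in.
XS: 89 / 4.25 = 20.941 → 20.94 in.
S: 97 / 4.25 = 22.824 → 22.82 in.
2XL: 110 / 4.25 = 25.882 → 25.88 in.

XS 20.94 inches; S 22.82 inches; 2XL 25.88 inches.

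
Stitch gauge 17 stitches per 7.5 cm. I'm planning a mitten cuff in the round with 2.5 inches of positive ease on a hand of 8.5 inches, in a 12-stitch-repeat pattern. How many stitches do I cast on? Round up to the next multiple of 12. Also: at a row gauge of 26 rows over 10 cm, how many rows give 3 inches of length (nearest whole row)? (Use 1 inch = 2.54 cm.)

Finished = 8.5 + 2.5 = 11 inches.
11 inches × 2.54 = 27.94 cm.
17/7.5 = 2.267 sts per cm; 27.94 × 2.267 = 63.33 sts.
Next multiple of 12 → 72.
3 inches = 7.62 cm; × 2.6 = 19.81 → 20 rows.

Cast on 72 stitches; work 20 rows.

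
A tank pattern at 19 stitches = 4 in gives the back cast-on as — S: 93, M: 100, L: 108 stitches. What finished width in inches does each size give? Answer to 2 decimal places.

S 19.58 inches; M 21.05 inches; L 22.74 inches.

19/4 = 4.75 sts per in.
S: 93 / 4.75 = 19.579 → 19.58 in.
M: 100 / 4.75 = 21.053 → 21.05 in.
L: 108 / 4.75 = 22.737 → 22.74 in.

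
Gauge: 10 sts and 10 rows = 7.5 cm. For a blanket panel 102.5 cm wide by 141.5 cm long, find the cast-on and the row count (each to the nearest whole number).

Cast on 137 stitches and work 189 rows.

Stitch gauge = 10/7.5 = 1.333 sts/cm; 102.5 × 1.333 = 136.67 → 137 sts.
Row gauge = 10/7.5 = 1.333 rows/cm; 141.5 × 1.333 = 188.67 → 189 rows.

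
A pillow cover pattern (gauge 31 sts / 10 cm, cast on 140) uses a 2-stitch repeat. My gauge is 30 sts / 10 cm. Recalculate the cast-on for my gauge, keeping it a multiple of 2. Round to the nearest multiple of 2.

136 stitches.

140 × 30 / 31 = 135.48.
Nearest multiple of 2: 136.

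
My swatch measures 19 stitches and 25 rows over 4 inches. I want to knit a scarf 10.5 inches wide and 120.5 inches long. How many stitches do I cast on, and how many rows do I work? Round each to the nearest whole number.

Stitch gauge = 19/4 = 4.75 sts/in; 10.5 × 4.75 = 49.88 → 50 sts.
Row gauge = 25/4 = 6.25 rows/in; 120.5 × 6.25 = 753.12 → 753 rows.

Cast on 50 stitches and work 753 rows.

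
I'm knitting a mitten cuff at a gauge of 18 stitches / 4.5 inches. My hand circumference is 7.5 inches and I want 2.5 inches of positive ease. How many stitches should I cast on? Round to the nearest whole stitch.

CO 40 sts.

Finished = 7.5 + 2.5 = 10 in.
18 / 4.5 = 4 sts per inch.
10.00 × 4 = 40.00 sts.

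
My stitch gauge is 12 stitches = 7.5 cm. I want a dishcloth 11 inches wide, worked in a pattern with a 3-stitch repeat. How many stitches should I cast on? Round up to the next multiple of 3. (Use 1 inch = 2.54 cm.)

11 in = 11 × 2.54 = 27.94 cm.
12 / 7.5 = 1.6 sts/cm.
27.94 × 1.6 = 44.70 sts.
→ 45.

CO 45 sts.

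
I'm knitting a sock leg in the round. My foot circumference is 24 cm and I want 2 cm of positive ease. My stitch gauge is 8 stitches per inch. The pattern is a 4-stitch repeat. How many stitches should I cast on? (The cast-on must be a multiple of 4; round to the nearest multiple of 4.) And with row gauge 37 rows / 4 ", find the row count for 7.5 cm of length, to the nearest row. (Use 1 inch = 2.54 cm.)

Finished = 24 + 2 = 26 cm.
26 cm × 1/2.54 = 10.24 inches.
8/1 = 8 sts per in; 10.24 × 8 = 81.89 sts.
Nearest multiple of 4 → 80.
7.5 cm = 2.95 inches; × 9.25 = 27.31 → 27 rows.

Cast on 80 stitches; work 27 rows.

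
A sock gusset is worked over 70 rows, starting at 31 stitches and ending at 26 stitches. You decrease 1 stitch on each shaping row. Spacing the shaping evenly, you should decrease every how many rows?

Stitches to remove: |26 − 31| = 5.
Shaping rows needed: 5 / 1 = 5.
70 rows / 5 = every 14 rows.

Decrease every 14th row.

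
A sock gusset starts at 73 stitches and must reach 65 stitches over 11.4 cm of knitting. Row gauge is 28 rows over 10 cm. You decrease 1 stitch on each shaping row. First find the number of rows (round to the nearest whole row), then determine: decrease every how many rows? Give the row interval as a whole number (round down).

Decrease every 4th row.

Rows = 11.4 × 2.8 = 31.9 → 32 rows.
Stitches to remove: 8 → 8 shaping rows (at 1 st each).
32 / 8 = 4.00 → every 4 rows.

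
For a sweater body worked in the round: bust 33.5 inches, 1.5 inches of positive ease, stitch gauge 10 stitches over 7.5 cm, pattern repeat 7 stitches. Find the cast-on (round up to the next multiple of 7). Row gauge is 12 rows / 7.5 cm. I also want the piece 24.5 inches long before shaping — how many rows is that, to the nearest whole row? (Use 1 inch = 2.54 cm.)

Cast on 119 stitches; work 100 rows.

Finished = 33.5 + 1.5 = 35 inches.
35 inches × 2.54 = 88.90 cm.
10/7.5 = 1.333 sts per cm; 88.90 × 1.333 = 118.53 sts.
Next multiple of 7 → 119.
24.5 inches = 62.23 cm; × 1.6 = 99.57 → 100 rows.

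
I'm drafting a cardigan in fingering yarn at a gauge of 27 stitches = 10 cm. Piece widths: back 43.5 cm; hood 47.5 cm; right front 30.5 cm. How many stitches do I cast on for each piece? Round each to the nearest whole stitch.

Rate = 27/10 = 2.7 sts per cm.
back: 43.5 × 2.7 = 117.45 → 117.
hood: 47.5 × 2.7 = 128.25 → 128.
right front: 30.5 × 2.7 = 82.35 → 82.

back 117; hood 128; right front 82.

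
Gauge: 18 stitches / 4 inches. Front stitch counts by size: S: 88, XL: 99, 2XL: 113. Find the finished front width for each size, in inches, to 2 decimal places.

S 19.56 inches; XL 22.00 inches; 2XL 25.11 inches.

18/4 = 4.5 sts per in.
S: 88 / 4.5 = 19.556 → 19.56 in.
XL: 99 / 4.5 = 22.000 → 22.00 in.
2XL: 113 / 4.5 = 25.111 → 25.11 in.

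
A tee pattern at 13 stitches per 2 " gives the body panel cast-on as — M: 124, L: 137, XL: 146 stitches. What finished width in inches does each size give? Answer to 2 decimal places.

M 19.08 inches; L 21.08 inches; XL 22.46 inches.

13/2 = 6.5 sts per in.
M: 124 / 6.5 = 19.077 → 19.08 in.
L: 137 / 6.5 = 21.077 → 21.08 in.
XL: 146 / 6.5 = 22.462 → 22.46 in.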